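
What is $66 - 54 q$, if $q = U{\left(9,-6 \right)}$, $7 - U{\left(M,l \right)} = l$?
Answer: $-636$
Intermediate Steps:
$U{\left(M,l \right)} = 7 - l$
$q = 13$ ($q = 7 - -6 = 7 + 6 = 13$)
$66 - 54 q = 66 - 702 = -636$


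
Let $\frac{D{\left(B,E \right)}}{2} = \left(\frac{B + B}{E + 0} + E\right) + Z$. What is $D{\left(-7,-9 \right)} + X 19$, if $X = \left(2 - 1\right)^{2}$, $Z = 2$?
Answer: $\frac{73}{9} \approx 8.1111$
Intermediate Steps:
$D{\left(B,E \right)} = 4 + 2 E + \frac{4 B}{E}$ ($D{\left(B,E \right)} = 2 \left(\left(\frac{B + B}{E + 0} + E\right) + 2\right) = 2 \left(\left(\frac{2 B}{E} + E\right) + 2\right) = 2 \left(\left(E + \frac{2 B}{E}\right) + 2\right) = 2 \left(2 + E + \frac{2 B}{E}\right) = 4 + 2 E + \frac{4 B}{E}$)
$X = 1$ ($X = 1^{2} = 1$)
$D{\left(-7,-9 \right)} + X 19 = \left(4 + 2 \left(-9\right) + 4 \left(-7\right) \frac{1}{-9}\right) + 1 \cdot 19 = \left(4 - 18 + 4 \left(-7\right) \left(- \frac{1}{9}\right)\right) + 19 = \left(4 - 18 + \frac{28}{9}\right) + 19 = - \frac{98}{9} + 19 = \frac{73}{9}$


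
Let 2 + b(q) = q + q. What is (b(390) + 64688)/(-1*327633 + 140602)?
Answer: -65466/187031 ≈ -0.35003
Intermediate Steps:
b(q) = -2 + 2*q (b(q) = -2 + (q + q) = -2 + 2*q)
(b(390) + 64688)/(-1*327633 + 140602) = ((-2 + 2*390) + 64688)/(-1*327633 + 140602) = ((-2 + 780) + 64688)/(-327633 + 140602) = (778 + 64688)/(-187031) = 65466*(-1/187031) = -65466/187031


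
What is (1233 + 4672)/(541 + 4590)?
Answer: 5905/5131 ≈ 1.1508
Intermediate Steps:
(1233 + 4672)/(541 + 4590) = 5905/5131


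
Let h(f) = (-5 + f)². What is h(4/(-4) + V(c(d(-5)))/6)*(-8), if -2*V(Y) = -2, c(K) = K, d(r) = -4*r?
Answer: -2450/9 ≈ -272.22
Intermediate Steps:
V(Y) = 1 (V(Y) = -½*(-2) = 1)
h(4/(-4) + V(c(d(-5)))/6)*(-8) = (-5 + (4/(-4) + 1/6))²*(-8) = (-5 + (4*(-¼) + 1*(⅙)))²*(-8) = (-5 + (-1 + ⅙))²*(-8) = (-5 - ⅚)²*(-8) = (-35/6)²*(-8) = (1225/36)*(-8) = -2450/9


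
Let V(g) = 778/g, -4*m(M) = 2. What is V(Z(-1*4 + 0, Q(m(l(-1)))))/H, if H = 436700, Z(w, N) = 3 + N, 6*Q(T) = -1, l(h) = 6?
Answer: 1167/1855975 ≈ 0.00062878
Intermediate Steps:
m(M) = -½ (m(M) = -¼*2 = -½)
Q(T) = -⅙ (Q(T) = (⅙)*(-1) = -⅙)
V(Z(-1*4 + 0, Q(m(l(-1)))))/H = (778/(3 - ⅙))/436700 = (778/(17/6))*(1/436700) = (778*(6/17))*(1/436700) = (4668/17)*(1/436700) = 1167/1855975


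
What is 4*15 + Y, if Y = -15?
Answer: 45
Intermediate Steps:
4*15 + Y = 4*15 - 15 = 60 - 15 = 45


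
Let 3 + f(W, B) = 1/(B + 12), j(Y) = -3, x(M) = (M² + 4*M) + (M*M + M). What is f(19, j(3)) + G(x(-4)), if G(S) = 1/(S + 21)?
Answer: -283/99 ≈ -2.8586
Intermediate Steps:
x(M) = 2*M² + 5*M (x(M) = (M² + 4*M) + (M² + M) = (M² + 4*M) + (M + M²) = 2*M² + 5*M)
f(W, B) = -3 + 1/(12 + B) (f(W, B) = -3 + 1/(B + 12) = -3 + 1/(12 + B))
G(S) = 1/(21 + S)
f(19, j(3)) + G(x(-4)) = (-35 - 3*(-3))/(12 - 3) + 1/(21 - 4*(5 + 2*(-4))) = (-35 + 9)/9 + 1/(21 - 4*(5 - 8)) = (⅑)*(-26) + 1/(21 - 4*(-3)) = -26/9 + 1/(21 + 12) = -26/9 + 1/33 = -283/99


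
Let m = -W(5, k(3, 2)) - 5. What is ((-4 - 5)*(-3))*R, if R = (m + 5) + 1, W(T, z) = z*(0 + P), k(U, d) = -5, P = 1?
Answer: 162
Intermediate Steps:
W(T, z) = z (W(T, z) = z*(0 + 1) = z*1 = z)
m = 0 (m = -1*(-5) - 5 = 5 - 5 = 0)
R = 6 (R = (0 + 5) + 1 = 5 + 1 = 6)
((-4 - 5)*(-3))*R = ((-4 - 5)*(-3))*6 = -9*(-3)*6 = 27*6 = 162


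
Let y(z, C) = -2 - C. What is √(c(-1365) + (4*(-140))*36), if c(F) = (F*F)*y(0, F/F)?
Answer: 3*I*√623315 ≈ 2368.5*I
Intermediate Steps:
c(F) = -3*F² (c(F) = (F*F)*(-2 - F/F) = F²*(-2 - 1*1) = F²*(-2 - 1) = F²*(-3) = -3*F²)
√(c(-1365) + (4*(-140))*36) = √(-3*(-1365)² + (4*(-140))*36) = √(-3*1863225 - 560*36) = √(-5589675 - 20160) = √(-5609835) = 3*I*√623315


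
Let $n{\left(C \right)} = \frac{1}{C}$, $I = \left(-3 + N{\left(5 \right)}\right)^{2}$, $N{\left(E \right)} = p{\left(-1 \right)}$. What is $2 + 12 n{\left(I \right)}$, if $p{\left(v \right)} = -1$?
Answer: $\frac{11}{4} \approx 2.75$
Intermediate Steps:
$N{\left(E \right)} = -1$
$I = 16$ ($I = \left(-3 - 1\right)^{2} = \left(-4\right)^{2} = 16$)
$2 + 12 n{\left(I \right)} = 2 + \frac{12}{16} = 2 + 12 \cdot \frac{1}{16} = 2 + \frac{3}{4} = \frac{11}{4}$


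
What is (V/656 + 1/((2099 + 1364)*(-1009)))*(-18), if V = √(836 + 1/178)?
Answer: 18/3494167 - 9*√26488002/58384 ≈ -0.79336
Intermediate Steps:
V = √26488002/178 (V = √(836 + 1/178) = √(148809/178) = √26488002/178 ≈ 28.914)
(V/656 + 1/((2099 + 1364)*(-1009)))*(-18) = ((√26488002/178)/656 + 1/((2099 + 1364)*(-1009)))*(-18) = ((√26488002/178)*(1/656) - 1/1009/3463)*(-18) = (√26488002/116768 + (1/3463)*(-1/1009))*(-18) = (√26488002/116768 - 1/3494167)*(-18) = (-1/3494167 + √26488002/116768)*(-18) = 18/3494167 - 9*√26488002/58384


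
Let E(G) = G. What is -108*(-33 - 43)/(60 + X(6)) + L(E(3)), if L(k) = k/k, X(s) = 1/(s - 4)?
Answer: 16537/121 ≈ 136.67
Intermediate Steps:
X(s) = 1/(-4 + s)
L(k) = 1
-108*(-33 - 43)/(60 + X(6)) + L(E(3)) = -108*(-33 - 43)/(60 + 1/(-4 + 6)) + 1 = -(-8208)/(60 + 1/2) + 1 = -(-8208)/(60 + ½) + 1 = -(-8208)/121/2 + 1 = -(-8208)*2/121 + 1 = -108*(-152/121) + 1 = 16416/121 + 1 = 16537/121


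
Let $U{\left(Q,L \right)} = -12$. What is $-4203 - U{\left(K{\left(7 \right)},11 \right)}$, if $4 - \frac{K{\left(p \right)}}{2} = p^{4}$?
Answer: $-4191$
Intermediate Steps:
$K{\left(p \right)} = 8 - 2 p^{4}$
$-4203 - U{\left(K{\left(7 \right)},11 \right)} = -4203 - -12 = -4203 + 12 = -4191$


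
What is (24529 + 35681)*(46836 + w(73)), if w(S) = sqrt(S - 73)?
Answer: 2819995560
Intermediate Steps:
w(S) = sqrt(-73 + S)
(24529 + 35681)*(46836 + w(73)) = (24529 + 35681)*(46836 + sqrt(-73 + 73)) = 60210*(46836 + sqrt(0)) = 60210*(46836 + 0) = 60210*46836 = 2819995560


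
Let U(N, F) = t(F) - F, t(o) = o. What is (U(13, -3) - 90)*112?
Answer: -10080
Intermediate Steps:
U(N, F) = 0 (U(N, F) = F - F = 0)
(U(13, -3) - 90)*112 = (0 - 90)*112 = -90*112 = -10080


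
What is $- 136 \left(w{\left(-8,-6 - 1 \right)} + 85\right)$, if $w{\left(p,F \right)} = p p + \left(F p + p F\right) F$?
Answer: $86360$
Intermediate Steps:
$w{\left(p,F \right)} = p^{2} + 2 p F^{2}$ ($w{\left(p,F \right)} = p^{2} + \left(F p + F p\right) F = p^{2} + 2 F p F = p^{2} + 2 p F^{2}$)
$- 136 \left(w{\left(-8,-6 - 1 \right)} + 85\right) = - 136 \left(- 8 \left(-8 + 2 \left(-6 - 1\right)^{2}\right) + 85\right) = - 136 \left(- 8 \left(-8 + 2 \left(-7\right)^{2}\right) + 85\right) = - 136 \left(- 8 \left(-8 + 2 \cdot 49\right) + 85\right) = - 136 \left(- 8 \left(-8 + 98\right) + 85\right) = - 136 \left(\left(-8\right) 90 + 85\right) = - 136 \left(-720 + 85\right) = \left(-136\right) \left(-635\right) = 86360$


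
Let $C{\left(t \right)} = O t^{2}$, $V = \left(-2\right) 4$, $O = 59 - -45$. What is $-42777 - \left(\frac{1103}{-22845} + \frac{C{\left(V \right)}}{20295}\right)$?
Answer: $- \frac{1322215129174}{30909285} \approx -42777.0$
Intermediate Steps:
$O = 104$ ($O = 59 + 45 = 104$)
$V = -8$
$C{\left(t \right)} = 104 t^{2}$
$-42777 - \left(\frac{1103}{-22845} + \frac{C{\left(V \right)}}{20295}\right) = -42777 - \left(\frac{1103}{-22845} + \frac{104 \left(-8\right)^{2}}{20295}\right) = -42777 - \left(1103 \left(- \frac{1}{22845}\right) + 104 \cdot 64 \cdot \frac{1}{20295}\right) = -42777 - \left(- \frac{1103}{22845} + 6656 \cdot \frac{1}{20295}\right) = -42777 - \left(- \frac{1103}{22845} + \frac{6656}{20295}\right) = -42777 - \frac{8644729}{30909285} = - \frac{1322215129174}{30909285}$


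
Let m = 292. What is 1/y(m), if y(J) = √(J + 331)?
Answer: √623/623 ≈ 0.040064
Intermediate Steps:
y(J) = √(331 + J)
1/y(m) = 1/(√(331 + 292)) = 1/(√623) = √623/623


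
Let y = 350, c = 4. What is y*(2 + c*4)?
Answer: 6300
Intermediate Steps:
y*(2 + c*4) = 350*(2 + 4*4) = 350*(2 + 16) = 350*18 = 6300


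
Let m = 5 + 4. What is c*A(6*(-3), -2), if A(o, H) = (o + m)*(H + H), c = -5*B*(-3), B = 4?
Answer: 2160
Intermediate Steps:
m = 9
c = 60 (c = -5*4*(-3) = -20*(-3) = 60)
A(o, H) = 2*H*(9 + o) (A(o, H) = (o + 9)*(H + H) = (9 + o)*(2*H) = 2*H*(9 + o))
c*A(6*(-3), -2) = 60*(2*(-2)*(9 + 6*(-3))) = 60*(2*(-2)*(9 - 18)) = 60*(2*(-2)*(-9)) = 60*36 = 2160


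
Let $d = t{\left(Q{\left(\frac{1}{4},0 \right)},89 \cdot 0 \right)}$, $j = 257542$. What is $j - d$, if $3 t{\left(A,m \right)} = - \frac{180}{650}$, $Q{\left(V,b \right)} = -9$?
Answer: $\frac{16740236}{65} \approx 2.5754 \cdot 10^{5}$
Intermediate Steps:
$t{\left(A,m \right)} = - \frac{6}{65}$ ($t{\left(A,m \right)} = \frac{\left(-180\right) \frac{1}{650}}{3} = \frac{1}{3} \left(- \frac{18}{65}\right) = - \frac{6}{65}$)
$d = - \frac{6}{65} \approx -0.092308$
$j - d = 257542 - - \frac{6}{65} = 257542 + \frac{6}{65} = \frac{16740236}{65}$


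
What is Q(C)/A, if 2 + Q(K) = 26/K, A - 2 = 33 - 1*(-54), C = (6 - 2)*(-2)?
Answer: -21/356 ≈ -0.058989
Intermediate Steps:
C = -8 (C = 4*(-2) = -8)
A = 89 (A = 2 + (33 - 1*(-54)) = 2 + (33 + 54) = 2 + 87 = 89)
Q(K) = -2 + 26/K
Q(C)/A = (-2 + 26/(-8))/89 = (-2 + 26*(-⅛))*(1/89) = (-2 - 13/4)*(1/89) = -21/4*1/89 = -21/356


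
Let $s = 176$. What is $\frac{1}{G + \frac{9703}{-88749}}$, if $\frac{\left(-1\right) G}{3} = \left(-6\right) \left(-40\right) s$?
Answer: $- \frac{88749}{11246282983} \approx -7.8914 \cdot 10^{-6}$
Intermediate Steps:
$G = -126720$ ($G = - 3 \left(-6\right) \left(-40\right) 176 = - 3 \cdot 240 \cdot 176 = \left(-3\right) 42240 = -126720$)
$\frac{1}{G + \frac{9703}{-88749}} = \frac{1}{-126720 + \frac{9703}{-88749}} = \frac{1}{-126720 + 9703 \left(- \frac{1}{88749}\right)} = \frac{1}{-126720 - \frac{9703}{88749}} = \frac{1}{- \frac{11246282983}{88749}} = - \frac{88749}{11246282983}$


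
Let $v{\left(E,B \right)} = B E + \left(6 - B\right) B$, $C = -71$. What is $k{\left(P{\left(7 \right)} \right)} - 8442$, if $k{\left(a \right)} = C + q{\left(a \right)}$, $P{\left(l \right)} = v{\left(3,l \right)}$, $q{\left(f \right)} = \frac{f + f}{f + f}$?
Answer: $-8512$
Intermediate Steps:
$q{\left(f \right)} = 1$ ($q{\left(f \right)} = \frac{2 f}{2 f} = 2 f \frac{1}{2 f} = 1$)
$v{\left(E,B \right)} = B E + B \left(6 - B\right)$
$P{\left(l \right)} = l \left(9 - l\right)$ ($P{\left(l \right)} = l \left(6 + 3 - l\right) = l \left(9 - l\right)$)
$k{\left(a \right)} = -70$ ($k{\left(a \right)} = -71 + 1 = -70$)
$k{\left(P{\left(7 \right)} \right)} - 8442 = -70 - 8442 = -8512$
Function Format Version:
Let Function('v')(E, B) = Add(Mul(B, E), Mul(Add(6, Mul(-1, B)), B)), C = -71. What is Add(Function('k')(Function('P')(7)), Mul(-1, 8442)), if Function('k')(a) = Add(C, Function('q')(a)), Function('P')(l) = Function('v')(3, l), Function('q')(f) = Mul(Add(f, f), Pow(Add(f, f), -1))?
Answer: -8512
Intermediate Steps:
Function('q')(f) = 1 (Function('q')(f) = Mul(Mul(2, f), Pow(Mul(2, f), -1)) = Mul(Mul(2, f), Mul(Rational(1, 2), Pow(f, -1))) = 1)
Function('v')(E, B) = Add(Mul(B, E), Mul(B, Add(6, Mul(-1, B))))
Function('P')(l) = Mul(l, Add(9, Mul(-1, l))) (Function('P')(l) = Mul(l, Add(6, 3, Mul(-1, l))) = Mul(l, Add(9, Mul(-1, l))))
Function('k')(a) = -70 (Function('k')(a) = Add(-71, 1) = -70)
Add(Function('k')(Function('P')(7)), Mul(-1, 8442)) = Add(-70, Mul(-1, 8442)) = Add(-70, -8442) = -8512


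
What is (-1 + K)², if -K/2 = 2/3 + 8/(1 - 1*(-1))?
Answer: 961/9 ≈ 106.78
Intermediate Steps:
K = -28/3 (K = -2*(2/3 + 8/(1 - 1*(-1))) = -2*(2*(⅓) + 8/(1 + 1)) = -2*(⅔ + 8/2) = -2*(⅔ + 8*(½)) = -2*(⅔ + 4) = -2*14/3 = -28/3 ≈ -9.3333)
(-1 + K)² = (-1 - 28/3)² = (-31/3)² = 961/9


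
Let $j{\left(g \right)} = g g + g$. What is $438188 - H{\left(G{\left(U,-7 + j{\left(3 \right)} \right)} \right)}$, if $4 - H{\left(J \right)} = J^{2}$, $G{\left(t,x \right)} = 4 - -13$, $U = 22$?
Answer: $438473$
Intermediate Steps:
$j{\left(g \right)} = g + g^{2}$ ($j{\left(g \right)} = g^{2} + g = g + g^{2}$)
$G{\left(t,x \right)} = 17$ ($G{\left(t,x \right)} = 4 + 13 = 17$)
$H{\left(J \right)} = 4 - J^{2}$
$438188 - H{\left(G{\left(U,-7 + j{\left(3 \right)} \right)} \right)} = 438188 - \left(4 - 17^{2}\right) = 438188 - \left(4 - 289\right) = 438188 - -285 = 438188 + 285 = 438473$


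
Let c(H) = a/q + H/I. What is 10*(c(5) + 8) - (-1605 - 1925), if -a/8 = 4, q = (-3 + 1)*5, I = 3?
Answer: 10976/3 ≈ 3658.7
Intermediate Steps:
q = -10 (q = -2*5 = -10)
a = -32 (a = -8*4 = -32)
c(H) = 16/5 + H/3 (c(H) = -32/(-10) + H/3 = -32*(-⅒) + H*(⅓) = 16/5 + H/3)
10*(c(5) + 8) - (-1605 - 1925) = 10*((16/5 + (⅓)*5) + 8) - (-1605 - 1925) = 10*((16/5 + 5/3) + 8) - 1*(-3530) = 10*(73/15 + 8) + 3530 = 10*(193/15) + 3530 = 386/3 + 3530 = 10976/3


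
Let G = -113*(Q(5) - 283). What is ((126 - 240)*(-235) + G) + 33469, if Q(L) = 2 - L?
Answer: 92577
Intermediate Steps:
G = 32318 (G = -113*((2 - 1*5) - 283) = -113*((2 - 5) - 283) = -113*(-3 - 283) = -113*(-286) = 32318)
((126 - 240)*(-235) + G) + 33469 = ((126 - 240)*(-235) + 32318) + 33469 = (-114*(-235) + 32318) + 33469 = (26790 + 32318) + 33469 = 59108 + 33469 = 92577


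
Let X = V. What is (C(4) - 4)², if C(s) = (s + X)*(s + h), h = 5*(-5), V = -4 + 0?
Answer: 16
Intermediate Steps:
V = -4
h = -25
X = -4
C(s) = (-25 + s)*(-4 + s) (C(s) = (s - 4)*(s - 25) = (-4 + s)*(-25 + s) = (-25 + s)*(-4 + s))
(C(4) - 4)² = ((100 + 4² - 29*4) - 4)² = ((100 + 16 - 116) - 4)² = (0 - 4)² = (-4)² = 16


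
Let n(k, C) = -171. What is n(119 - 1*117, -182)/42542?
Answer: -171/42542 ≈ -0.0040196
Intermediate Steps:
n(119 - 1*117, -182)/42542 = -171/42542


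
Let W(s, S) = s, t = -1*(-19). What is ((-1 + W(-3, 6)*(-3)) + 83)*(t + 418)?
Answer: 39767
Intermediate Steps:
t = 19
((-1 + W(-3, 6)*(-3)) + 83)*(t + 418) = ((-1 - 3*(-3)) + 83)*(19 + 418) = ((-1 + 9) + 83)*437 = (8 + 83)*437 = 91*437 = 39767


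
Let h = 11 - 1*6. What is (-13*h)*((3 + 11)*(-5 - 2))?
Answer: 6370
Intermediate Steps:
h = 5 (h = 11 - 6 = 5)
(-13*h)*((3 + 11)*(-5 - 2)) = (-13*5)*((3 + 11)*(-5 - 2)) = -910*(-7) = -65*(-98) = 6370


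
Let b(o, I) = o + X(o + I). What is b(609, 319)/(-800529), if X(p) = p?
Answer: -1537/800529 ≈ -0.0019200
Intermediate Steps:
b(o, I) = I + 2*o (b(o, I) = o + (o + I) = o + (I + o) = I + 2*o)
b(609, 319)/(-800529) = (319 + 2*609)/(-800529) = (319 + 1218)*(-1/800529) = 1537*(-1/800529) = -1537/800529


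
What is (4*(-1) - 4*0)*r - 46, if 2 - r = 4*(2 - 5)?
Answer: -102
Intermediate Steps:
r = 14 (r = 2 - 4*(2 - 5) = 2 - 4*(-3) = 2 - 1*(-12) = 2 + 12 = 14)
(4*(-1) - 4*0)*r - 46 = (4*(-1) - 4*0)*14 - 46 = (-4 + 0)*14 - 46 = -4*14 - 46 = -56 - 46 = -102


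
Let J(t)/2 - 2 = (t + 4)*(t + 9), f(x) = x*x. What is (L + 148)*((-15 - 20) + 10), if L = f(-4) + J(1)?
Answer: -6700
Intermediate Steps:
f(x) = x**2
J(t) = 4 + 2*(4 + t)*(9 + t) (J(t) = 4 + 2*((t + 4)*(t + 9)) = 4 + 2*((4 + t)*(9 + t)) = 4 + 2*(4 + t)*(9 + t))
L = 120 (L = (-4)**2 + (76 + 2*1**2 + 26*1) = 16 + (76 + 2*1 + 26) = 16 + (76 + 2 + 26) = 16 + 104 = 120)
(L + 148)*((-15 - 20) + 10) = (120 + 148)*((-15 - 20) + 10) = 268*(-35 + 10) = 268*(-25) = -6700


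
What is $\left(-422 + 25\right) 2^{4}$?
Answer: $-6352$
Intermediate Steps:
$\left(-422 + 25\right) 2^{4} = \left(-397\right) 16 = -6352$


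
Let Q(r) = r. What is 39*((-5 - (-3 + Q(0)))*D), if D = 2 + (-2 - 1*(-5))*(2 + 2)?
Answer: -1092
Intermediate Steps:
D = 14 (D = 2 + (-2 + 5)*4 = 2 + 3*4 = 2 + 12 = 14)
39*((-5 - (-3 + Q(0)))*D) = 39*((-5 - (-3 + 0))*14) = 39*((-5 - 1*(-3))*14) = 39*((-5 + 3)*14) = 39*(-2*14) = 39*(-28) = -1092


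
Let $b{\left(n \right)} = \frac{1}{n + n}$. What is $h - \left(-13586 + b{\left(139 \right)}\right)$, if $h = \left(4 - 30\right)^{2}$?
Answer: $\frac{3964835}{278} \approx 14262.0$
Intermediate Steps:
$b{\left(n \right)} = \frac{1}{2 n}$
$h = 676$ ($h = \left(-26\right)^{2} = 676$)
$h - \left(-13586 + b{\left(139 \right)}\right) = 676 - \left(-13586 + \frac{1}{2 \cdot 139}\right) = 676 - \left(-13586 + \frac{1}{2} \cdot \frac{1}{139}\right) = 676 - \left(-13586 + \frac{1}{278}\right) = 676 - - \frac{3776907}{278} = 676 + \frac{3776907}{278} = \frac{3964835}{278}$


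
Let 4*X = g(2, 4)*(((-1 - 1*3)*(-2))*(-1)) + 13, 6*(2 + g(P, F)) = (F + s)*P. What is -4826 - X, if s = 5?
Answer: -19309/4 ≈ -4827.3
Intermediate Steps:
g(P, F) = -2 + P*(5 + F)/6 (g(P, F) = -2 + ((F + 5)*P)/6 = -2 + ((5 + F)*P)/6 = -2 + (P*(5 + F))/6 = -2 + P*(5 + F)/6)
X = 5/4 (X = ((-2 + (5/6)*2 + (1/6)*4*2)*(((-1 - 1*3)*(-2))*(-1)) + 13)/4 = ((-2 + 5/3 + 4/3)*(((-1 - 3)*(-2))*(-1)) + 13)/4 = (1*(-4*(-2)*(-1)) + 13)/4 = (1*(8*(-1)) + 13)/4 = (1*(-8) + 13)/4 = (-8 + 13)/4 = (1/4)*5 = 5/4 ≈ 1.2500)
-4826 - X = -4826 - 1*5/4 = -4826 - 5/4 = -19309/4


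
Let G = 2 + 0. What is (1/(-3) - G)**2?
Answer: 49/9 ≈ 5.4444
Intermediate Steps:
G = 2
(1/(-3) - G)**2 = (1/(-3) - 1*2)**2 = (-1/3 - 2)**2 = (-7/3)**2 = 49/9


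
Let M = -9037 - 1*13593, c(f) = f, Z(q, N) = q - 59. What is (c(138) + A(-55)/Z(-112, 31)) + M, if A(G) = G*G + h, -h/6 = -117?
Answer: -3849859/171 ≈ -22514.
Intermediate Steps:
h = 702 (h = -6*(-117) = 702)
Z(q, N) = -59 + q
M = -22630 (M = -9037 - 13593 = -22630)
A(G) = 702 + G**2 (A(G) = G*G + 702 = G**2 + 702 = 702 + G**2)
(c(138) + A(-55)/Z(-112, 31)) + M = (138 + (702 + (-55)**2)/(-59 - 112)) - 22630 = (138 + (702 + 3025)/(-171)) - 22630 = (138 + 3727*(-1/171)) - 22630 = (138 - 3727/171) - 22630 = 19871/171 - 22630 = -3849859/171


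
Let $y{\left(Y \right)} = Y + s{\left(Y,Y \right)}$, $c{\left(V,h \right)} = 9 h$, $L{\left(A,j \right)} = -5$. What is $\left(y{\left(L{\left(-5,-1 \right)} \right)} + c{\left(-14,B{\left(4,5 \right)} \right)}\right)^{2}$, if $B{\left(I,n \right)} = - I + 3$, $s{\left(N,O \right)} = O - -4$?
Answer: $225$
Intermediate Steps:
$s{\left(N,O \right)} = 4 + O$ ($s{\left(N,O \right)} = O + 4 = 4 + O$)
$B{\left(I,n \right)} = 3 - I$
$y{\left(Y \right)} = 4 + 2 Y$ ($y{\left(Y \right)} = Y + \left(4 + Y\right) = 4 + 2 Y$)
$\left(y{\left(L{\left(-5,-1 \right)} \right)} + c{\left(-14,B{\left(4,5 \right)} \right)}\right)^{2} = \left(\left(4 + 2 \left(-5\right)\right) + 9 \left(3 - 4\right)\right)^{2} = \left(\left(4 - 10\right) + 9 \left(3 - 4\right)\right)^{2} = \left(-6 + 9 \left(-1\right)\right)^{2} = \left(-6 - 9\right)^{2} = \left(-15\right)^{2} = 225$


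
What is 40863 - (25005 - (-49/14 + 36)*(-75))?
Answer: 26841/2 ≈ 13421.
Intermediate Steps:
40863 - (25005 - (-49/14 + 36)*(-75)) = 40863 - (25005 - (-49*1/14 + 36)*(-75)) = 40863 - (25005 - (-7/2 + 36)*(-75)) = 40863 - (25005 - 65*(-75)/2) = 40863 - (25005 - 1*(-4875/2)) = 40863 - (25005 + 4875/2) = 40863 - 1*54885/2 = 40863 - 54885/2 = 26841/2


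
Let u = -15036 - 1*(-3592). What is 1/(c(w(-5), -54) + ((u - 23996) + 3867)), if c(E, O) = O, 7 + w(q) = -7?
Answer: -1/31627 ≈ -3.1619e-5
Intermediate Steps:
w(q) = -14 (w(q) = -7 - 7 = -14)
u = -11444 (u = -15036 + 3592 = -11444)
1/(c(w(-5), -54) + ((u - 23996) + 3867)) = 1/(-54 + ((-11444 - 23996) + 3867)) = 1/(-54 + (-35440 + 3867)) = 1/(-54 - 31573) = 1/(-31627) = -1/31627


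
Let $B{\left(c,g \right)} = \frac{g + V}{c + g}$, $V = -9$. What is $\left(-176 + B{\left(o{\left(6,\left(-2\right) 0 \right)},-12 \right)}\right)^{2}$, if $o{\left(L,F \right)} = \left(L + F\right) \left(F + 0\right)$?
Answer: $\frac{485809}{16} \approx 30363.0$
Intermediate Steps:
$o{\left(L,F \right)} = F \left(F + L\right)$ ($o{\left(L,F \right)} = \left(F + L\right) F = F \left(F + L\right)$)
$B{\left(c,g \right)} = \frac{-9 + g}{c + g}$ ($B{\left(c,g \right)} = \frac{g - 9}{c + g} = \frac{-9 + g}{c + g}$)
$\left(-176 + B{\left(o{\left(6,\left(-2\right) 0 \right)},-12 \right)}\right)^{2} = \left(-176 + \frac{-9 - 12}{\left(-2\right) 0 \left(\left(-2\right) 0 + 6\right) - 12}\right)^{2} = \left(-176 + \frac{1}{0 \left(0 + 6\right) - 12} \left(-21\right)\right)^{2} = \left(-176 + \frac{1}{0 \cdot 6 - 12} \left(-21\right)\right)^{2} = \left(-176 + \frac{1}{0 - 12} \left(-21\right)\right)^{2} = \left(-176 + \frac{1}{-12} \left(-21\right)\right)^{2} = \left(-176 - - \frac{7}{4}\right)^{2} = \left(-176 + \frac{7}{4}\right)^{2} = \left(- \frac{697}{4}\right)^{2} = \frac{485809}{16}$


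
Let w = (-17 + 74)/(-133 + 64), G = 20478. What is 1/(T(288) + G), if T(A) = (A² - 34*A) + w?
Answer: 23/2153471 ≈ 1.0680e-5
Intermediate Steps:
w = -19/23 (w = 57/(-69) = 57*(-1/69) = -19/23 ≈ -0.82609)
T(A) = -19/23 + A² - 34*A (T(A) = (A² - 34*A) - 19/23 = -19/23 + A² - 34*A)
1/(T(288) + G) = 1/((-19/23 + 288² - 34*288) + 20478) = 1/((-19/23 + 82944 - 9792) + 20478) = 1/(1682477/23 + 20478) = 1/(2153471/23) = 23/2153471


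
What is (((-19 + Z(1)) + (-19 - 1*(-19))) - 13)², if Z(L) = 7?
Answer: 625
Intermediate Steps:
(((-19 + Z(1)) + (-19 - 1*(-19))) - 13)² = (((-19 + 7) + (-19 - 1*(-19))) - 13)² = ((-12 + (-19 + 19)) - 13)² = ((-12 + 0) - 13)² = (-12 - 13)² = (-25)² = 625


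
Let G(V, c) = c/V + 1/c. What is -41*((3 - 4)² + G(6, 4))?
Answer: -943/12 ≈ -78.583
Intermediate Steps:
G(V, c) = 1/c + c/V (G(V, c) = c/V + 1/c = 1/c + c/V)
-41*((3 - 4)² + G(6, 4)) = -41*((3 - 4)² + (1/4 + 4/6)) = -41*((-1)² + (¼ + 4*(⅙))) = -41*(1 + (¼ + ⅔)) = -41*(1 + 11/12) = -41*23/12 = -943/12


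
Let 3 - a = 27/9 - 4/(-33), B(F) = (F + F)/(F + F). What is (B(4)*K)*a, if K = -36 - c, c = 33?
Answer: 92/11 ≈ 8.3636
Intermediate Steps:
K = -69 (K = -36 - 1*33 = -36 - 33 = -69)
B(F) = 1 (B(F) = (2*F)/((2*F)) = (2*F)*(1/(2*F)) = 1)
a = -4/33 (a = 3 - (27/9 - 4/(-33)) = 3 - (27*(⅑) - 4*(-1/33)) = 3 - (3 + 4/33) = 3 - 1*103/33 = 3 - 103/33 = -4/33 ≈ -0.12121)
(B(4)*K)*a = (1*(-69))*(-4/33) = -69*(-4/33) = 92/11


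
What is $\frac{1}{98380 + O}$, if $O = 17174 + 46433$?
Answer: $\frac{1}{161987} \approx 6.1733 \cdot 10^{-6}$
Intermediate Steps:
$O = 63607$
$\frac{1}{98380 + O} = \frac{1}{98380 + 63607} = \frac{1}{161987}$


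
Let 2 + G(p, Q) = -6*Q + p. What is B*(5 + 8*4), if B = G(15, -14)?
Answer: 3589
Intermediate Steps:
G(p, Q) = -2 + p - 6*Q (G(p, Q) = -2 + (-6*Q + p) = -2 + (p - 6*Q) = -2 + p - 6*Q)
B = 97 (B = -2 + 15 - 6*(-14) = -2 + 15 + 84 = 97)
B*(5 + 8*4) = 97*(5 + 8*4) = 97*(5 + 32) = 97*37 = 3589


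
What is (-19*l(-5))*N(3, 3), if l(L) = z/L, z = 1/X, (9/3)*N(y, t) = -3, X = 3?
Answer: -19/15 ≈ -1.2667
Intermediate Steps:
N(y, t) = -1 (N(y, t) = (1/3)*(-3) = -1)
z = 1/3 ≈ 0.33333
l(L) = 1/(3*L)
(-19*l(-5))*N(3, 3) = -19/(3*(-5))*(-1) = -19*(-1)/(3*5)*(-1) = -19*(-1/15)*(-1) = (19/15)*(-1) = -19/15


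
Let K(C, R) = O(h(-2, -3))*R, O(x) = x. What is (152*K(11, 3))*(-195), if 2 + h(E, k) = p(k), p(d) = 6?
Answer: -355680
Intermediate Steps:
h(E, k) = 4 (h(E, k) = -2 + 6 = 4)
K(C, R) = 4*R
(152*K(11, 3))*(-195) = (152*(4*3))*(-195) = (152*12)*(-195) = 1824*(-195) = -355680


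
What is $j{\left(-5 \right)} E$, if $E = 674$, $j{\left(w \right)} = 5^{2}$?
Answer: $16850$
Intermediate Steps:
$j{\left(w \right)} = 25$
$j{\left(-5 \right)} E = 25 \cdot 674 = 16850$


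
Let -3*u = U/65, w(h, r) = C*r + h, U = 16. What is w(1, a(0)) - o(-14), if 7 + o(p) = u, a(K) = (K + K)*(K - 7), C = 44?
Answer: 1576/195 ≈ 8.0820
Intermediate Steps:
a(K) = 2*K*(-7 + K) (a(K) = (2*K)*(-7 + K) = 2*K*(-7 + K))
w(h, r) = h + 44*r (w(h, r) = 44*r + h = h + 44*r)
u = -16/195 (u = -16/(3*65) = -⅓*16/65 = -16/195 ≈ -0.082051)
o(p) = -1381/195 (o(p) = -7 - 16/195 = -1381/195)
w(1, a(0)) - o(-14) = (1 + 44*(2*0*(-7 + 0))) - 1*(-1381/195) = (1 + 44*(2*0*(-7))) + 1381/195 = (1 + 44*0) + 1381/195 = (1 + 0) + 1381/195 = 1 + 1381/195 = 1576/195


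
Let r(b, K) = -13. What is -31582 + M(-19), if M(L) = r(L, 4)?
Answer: -31595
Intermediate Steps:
M(L) = -13
-31582 + M(-19) = -31582 - 13 = -31595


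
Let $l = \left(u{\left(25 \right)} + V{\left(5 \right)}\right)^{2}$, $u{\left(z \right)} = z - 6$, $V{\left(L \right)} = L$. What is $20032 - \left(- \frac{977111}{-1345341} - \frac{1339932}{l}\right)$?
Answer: $\frac{481256341283}{21525456} \approx 22358.0$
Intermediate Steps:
$u{\left(z \right)} = -6 + z$
$l = 576$ ($l = \left(\left(-6 + 25\right) + 5\right)^{2} = \left(19 + 5\right)^{2} = 24^{2} = 576$)
$20032 - \left(- \frac{977111}{-1345341} - \frac{1339932}{l}\right) = 20032 - \left(- \frac{977111}{-1345341} - \frac{1339932}{576}\right) = 20032 - \left(\left(-977111\right) \left(- \frac{1}{1345341}\right) - \frac{111661}{48}\right) = 20032 - \left(\frac{977111}{1345341} - \frac{111661}{48}\right) = 20032 - - \frac{50058406691}{21525456} = 20032 + \frac{50058406691}{21525456} = \frac{481256341283}{21525456}$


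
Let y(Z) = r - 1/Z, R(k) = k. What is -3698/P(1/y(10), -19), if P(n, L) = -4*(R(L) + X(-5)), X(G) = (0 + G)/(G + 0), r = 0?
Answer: -1849/36 ≈ -51.361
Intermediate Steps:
y(Z) = -1/Z (y(Z) = 0 - 1/Z = -1/Z)
X(G) = 1 (X(G) = G/G = 1)
P(n, L) = -4 - 4*L (P(n, L) = -4*(L + 1) = -4*(1 + L) = -4 - 4*L)
-3698/P(1/y(10), -19) = -3698/(-4 - 4*(-19)) = -3698/(-4 + 76) = -3698/72 = -3698*1/72 = -1849/36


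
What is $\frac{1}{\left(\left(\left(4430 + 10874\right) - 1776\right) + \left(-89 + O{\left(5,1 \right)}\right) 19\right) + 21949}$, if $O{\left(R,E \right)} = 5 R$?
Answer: $\frac{1}{34261} \approx 2.9188 \cdot 10^{-5}$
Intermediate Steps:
$\frac{1}{\left(\left(\left(4430 + 10874\right) - 1776\right) + \left(-89 + O{\left(5,1 \right)}\right) 19\right) + 21949} = \frac{1}{\left(\left(\left(4430 + 10874\right) - 1776\right) + \left(-89 + 5 \cdot 5\right) 19\right) + 21949} = \frac{1}{\left(\left(15304 - 1776\right) + \left(-89 + 25\right) 19\right) + 21949} = \frac{1}{\left(13528 - 1216\right) + 21949} = \frac{1}{12312 + 21949} = \frac{1}{34261}$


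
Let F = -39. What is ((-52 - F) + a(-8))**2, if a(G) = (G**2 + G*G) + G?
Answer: 11449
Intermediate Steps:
a(G) = G + 2*G**2 (a(G) = (G**2 + G**2) + G = 2*G**2 + G = G + 2*G**2)
((-52 - F) + a(-8))**2 = ((-52 - 1*(-39)) - 8*(1 + 2*(-8)))**2 = ((-52 + 39) - 8*(1 - 16))**2 = (-13 - 8*(-15))**2 = (-13 + 120)**2 = 107**2 = 11449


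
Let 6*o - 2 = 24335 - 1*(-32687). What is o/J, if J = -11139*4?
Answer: -792/3713 ≈ -0.21330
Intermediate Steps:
o = 9504 (o = ⅓ + (24335 - 1*(-32687))/6 = ⅓ + (24335 + 32687)/6 = ⅓ + (⅙)*57022 = ⅓ + 28511/3 = 9504)
J = -44556
o/J = 9504/(-44556) = 9504*(-1/44556) = -792/3713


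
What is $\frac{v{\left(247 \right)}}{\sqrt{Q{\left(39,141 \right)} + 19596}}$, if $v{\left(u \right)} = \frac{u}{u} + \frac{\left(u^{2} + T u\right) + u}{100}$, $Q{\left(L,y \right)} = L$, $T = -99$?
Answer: $\frac{12301 \sqrt{19635}}{654500} \approx 2.6336$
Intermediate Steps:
$v{\left(u \right)} = 1 - \frac{49 u}{50} + \frac{u^{2}}{100}$ ($v{\left(u \right)} = \frac{u}{u} + \frac{\left(u^{2} - 99 u\right) + u}{100} = 1 + \left(u^{2} - 98 u\right) \frac{1}{100} = 1 + \left(- \frac{49 u}{50} + \frac{u^{2}}{100}\right) = 1 - \frac{49 u}{50} + \frac{u^{2}}{100}$)
$\frac{v{\left(247 \right)}}{\sqrt{Q{\left(39,141 \right)} + 19596}} = \frac{1 - \frac{12103}{50} + \frac{247^{2}}{100}}{\sqrt{39 + 19596}} = \frac{1 - \frac{12103}{50} + \frac{1}{100} \cdot 61009}{\sqrt{19635}} = \left(1 - \frac{12103}{50} + \frac{61009}{100}\right) \frac{\sqrt{19635}}{19635} = \frac{36903 \frac{\sqrt{19635}}{19635}}{100} = \frac{12301 \sqrt{19635}}{654500}$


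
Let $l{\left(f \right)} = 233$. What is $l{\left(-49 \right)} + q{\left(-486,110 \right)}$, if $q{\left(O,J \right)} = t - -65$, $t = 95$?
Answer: $393$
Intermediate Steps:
$q{\left(O,J \right)} = 160$ ($q{\left(O,J \right)} = 95 - -65 = 95 + 65 = 160$)
$l{\left(-49 \right)} + q{\left(-486,110 \right)} = 233 + 160 = 393$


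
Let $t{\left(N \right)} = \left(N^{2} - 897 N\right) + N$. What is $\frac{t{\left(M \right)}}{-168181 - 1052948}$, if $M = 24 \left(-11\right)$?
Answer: $- \frac{102080}{407043} \approx -0.25078$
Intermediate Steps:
$M = -264$
$t{\left(N \right)} = N^{2} - 896 N$
$\frac{t{\left(M \right)}}{-168181 - 1052948} = \frac{\left(-264\right) \left(-896 - 264\right)}{-168181 - 1052948} = \frac{\left(-264\right) \left(-1160\right)}{-168181 - 1052948} = \frac{306240}{-1221129} = 306240 \left(- \frac{1}{1221129}\right) = - \frac{102080}{407043}$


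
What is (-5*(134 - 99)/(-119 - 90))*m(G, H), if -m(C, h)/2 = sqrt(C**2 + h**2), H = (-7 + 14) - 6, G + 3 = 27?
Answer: -350*sqrt(577)/209 ≈ -40.226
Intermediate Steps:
G = 24 (G = -3 + 27 = 24)
H = 1 (H = 7 - 6 = 1)
m(C, h) = -2*sqrt(C**2 + h**2)
(-5*(134 - 99)/(-119 - 90))*m(G, H) = (-5*(134 - 99)/(-119 - 90))*(-2*sqrt(24**2 + 1**2)) = (-175/(-209))*(-2*sqrt(576 + 1)) = (-175*(-1)/209)*(-2*sqrt(577)) = (-5*(-35/209))*(-2*sqrt(577)) = 175*(-2*sqrt(577))/209 = -350*sqrt(577)/209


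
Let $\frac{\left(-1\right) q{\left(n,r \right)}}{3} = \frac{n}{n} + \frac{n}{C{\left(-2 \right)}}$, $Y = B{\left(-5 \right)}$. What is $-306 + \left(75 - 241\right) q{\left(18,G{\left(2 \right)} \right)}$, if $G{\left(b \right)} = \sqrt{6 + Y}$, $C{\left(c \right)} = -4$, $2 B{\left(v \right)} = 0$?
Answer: $-2049$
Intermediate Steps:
$B{\left(v \right)} = 0$ ($B{\left(v \right)} = \frac{1}{2} \cdot 0 = 0$)
$Y = 0$
$G{\left(b \right)} = \sqrt{6}$ ($G{\left(b \right)} = \sqrt{6 + 0} = \sqrt{6}$)
$q{\left(n,r \right)} = -3 + \frac{3 n}{4}$ ($q{\left(n,r \right)} = - 3 \left(\frac{n}{n} + \frac{n}{-4}\right) = - 3 \left(1 + n \left(- \frac{1}{4}\right)\right) = - 3 \left(1 - \frac{n}{4}\right) = -3 + \frac{3 n}{4}$)
$-306 + \left(75 - 241\right) q{\left(18,G{\left(2 \right)} \right)} = -306 + \left(75 - 241\right) \left(-3 + \frac{3}{4} \cdot 18\right) = -306 - 166 \left(-3 + \frac{27}{2}\right) = -306 - 1743 = -2049$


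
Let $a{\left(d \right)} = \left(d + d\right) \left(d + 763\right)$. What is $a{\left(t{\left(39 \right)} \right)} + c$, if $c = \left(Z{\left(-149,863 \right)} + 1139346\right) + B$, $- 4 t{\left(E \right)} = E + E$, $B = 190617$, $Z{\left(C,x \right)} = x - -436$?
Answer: $\frac{2604531}{2} \approx 1.3023 \cdot 10^{6}$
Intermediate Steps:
$Z{\left(C,x \right)} = 436 + x$ ($Z{\left(C,x \right)} = x + 436 = 436 + x$)
$t{\left(E \right)} = - \frac{E}{2}$ ($t{\left(E \right)} = - \frac{E + E}{4} = - \frac{2 E}{4} = - \frac{E}{2}$)
$c = 1331262$ ($c = \left(\left(436 + 863\right) + 1139346\right) + 190617 = \left(1299 + 1139346\right) + 190617 = 1140645 + 190617 = 1331262$)
$a{\left(d \right)} = 2 d \left(763 + d\right)$
$a{\left(t{\left(39 \right)} \right)} + c = 2 \left(\left(- \frac{1}{2}\right) 39\right) \left(763 - \frac{39}{2}\right) + 1331262 = 2 \left(- \frac{39}{2}\right) \left(763 - \frac{39}{2}\right) + 1331262 = 2 \left(- \frac{39}{2}\right) \frac{1487}{2} + 1331262 = - \frac{57993}{2} + 1331262 = \frac{2604531}{2}$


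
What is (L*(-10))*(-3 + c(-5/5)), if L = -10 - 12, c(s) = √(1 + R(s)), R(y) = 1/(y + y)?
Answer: -660 + 110*√2 ≈ -504.44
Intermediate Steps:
R(y) = 1/(2*y)
c(s) = √(1 + 1/(2*s))
L = -22
(L*(-10))*(-3 + c(-5/5)) = (-22*(-10))*(-3 + √(4 + 2/((-5/5)))/2) = 220*(-3 + √(4 + 2/((-5*⅕)))/2) = 220*(-3 + √(4 + 2/(-1))/2) = 220*(-3 + √(4 + 2*(-1))/2) = 220*(-3 + √(4 - 2)/2) = 220*(-3 + √2/2) = -660 + 110*√2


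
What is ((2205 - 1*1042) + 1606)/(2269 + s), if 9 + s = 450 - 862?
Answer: 923/616 ≈ 1.4984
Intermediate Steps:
s = -421 (s = -9 + (450 - 862) = -9 - 412 = -421)
((2205 - 1*1042) + 1606)/(2269 + s) = ((2205 - 1*1042) + 1606)/(2269 - 421) = ((2205 - 1042) + 1606)/1848 = (1163 + 1606)*(1/1848) = 2769*(1/1848) = 923/616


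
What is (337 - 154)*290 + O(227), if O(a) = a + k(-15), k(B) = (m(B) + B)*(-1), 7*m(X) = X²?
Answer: 372959/7 ≈ 53280.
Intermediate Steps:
m(X) = X²/7
k(B) = -B - B²/7 (k(B) = (B²/7 + B)*(-1) = (B + B²/7)*(-1) = -B - B²/7)
O(a) = -120/7 + a (O(a) = a + (⅐)*(-15)*(-7 - 1*(-15)) = a + (⅐)*(-15)*(-7 + 15) = a + (⅐)*(-15)*8 = a - 120/7 = -120/7 + a)
(337 - 154)*290 + O(227) = (337 - 154)*290 + (-120/7 + 227) = 183*290 + 1469/7 = 53070 + 1469/7 = 372959/7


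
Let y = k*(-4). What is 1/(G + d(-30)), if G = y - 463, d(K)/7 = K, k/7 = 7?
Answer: -1/869 ≈ -0.0011507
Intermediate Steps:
k = 49 (k = 7*7 = 49)
y = -196 (y = 49*(-4) = -196)
d(K) = 7*K
G = -659 (G = -196 - 463 = -659)
1/(G + d(-30)) = 1/(-659 + 7*(-30)) = 1/(-659 - 210) = 1/(-869) = -1/869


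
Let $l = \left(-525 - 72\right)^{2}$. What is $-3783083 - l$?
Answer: $-4139492$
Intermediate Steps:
$l = 356409$ ($l = \left(-597\right)^{2} = 356409$)
$-3783083 - l = -3783083 - 356409 = -4139492$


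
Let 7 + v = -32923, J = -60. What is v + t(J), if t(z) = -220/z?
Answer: -98779/3 ≈ -32926.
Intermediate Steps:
v = -32930 (v = -7 - 32923 = -32930)
v + t(J) = -32930 - 220/(-60) = -32930 - 220*(-1/60) = -32930 + 11/3 = -98779/3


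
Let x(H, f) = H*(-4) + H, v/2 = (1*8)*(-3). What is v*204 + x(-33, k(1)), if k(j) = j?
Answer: -9693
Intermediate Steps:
v = -48 (v = 2*((1*8)*(-3)) = 2*(8*(-3)) = 2*(-24) = -48)
x(H, f) = -3*H (x(H, f) = -4*H + H = -3*H)
v*204 + x(-33, k(1)) = -48*204 - 3*(-33) = -9792 + 99 = -9693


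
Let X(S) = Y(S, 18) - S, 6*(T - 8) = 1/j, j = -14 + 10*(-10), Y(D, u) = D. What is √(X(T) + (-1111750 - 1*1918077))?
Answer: I*√3029827 ≈ 1740.6*I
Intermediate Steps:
j = -114 (j = -14 - 100 = -114)
T = 5471/684 (T = 8 + (⅙)/(-114) = 8 + (⅙)*(-1/114) = 8 - 1/684 = 5471/684 ≈ 7.9985)
X(S) = 0 (X(S) = S - S = 0)
√(X(T) + (-1111750 - 1*1918077)) = √(0 + (-1111750 - 1*1918077)) = √(0 + (-1111750 - 1918077)) = √(0 - 3029827) = √(-3029827) = I*√3029827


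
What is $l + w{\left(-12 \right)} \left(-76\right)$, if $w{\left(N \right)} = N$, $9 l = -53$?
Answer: $\frac{8155}{9} \approx 906.11$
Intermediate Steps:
$l = - \frac{53}{9}$ ($l = \frac{1}{9} \left(-53\right) = - \frac{53}{9} \approx -5.8889$)
$l + w{\left(-12 \right)} \left(-76\right) = - \frac{53}{9} - -912 = - \frac{53}{9} + 912 = \frac{8155}{9}$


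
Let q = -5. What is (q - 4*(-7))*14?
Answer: 322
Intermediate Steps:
(q - 4*(-7))*14 = (-5 - 4*(-7))*14 = (-5 + 28)*14 = 23*14 = 322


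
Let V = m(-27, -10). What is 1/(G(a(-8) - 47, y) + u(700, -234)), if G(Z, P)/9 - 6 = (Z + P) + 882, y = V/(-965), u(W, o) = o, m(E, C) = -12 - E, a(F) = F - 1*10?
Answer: 193/1384362 ≈ 0.00013941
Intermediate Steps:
a(F) = -10 + F (a(F) = F - 10 = -10 + F)
V = 15 (V = -12 - 1*(-27) = -12 + 27 = 15)
y = -3/193 (y = 15/(-965) = 15*(-1/965) = -3/193 ≈ -0.015544)
G(Z, P) = 7992 + 9*P + 9*Z (G(Z, P) = 54 + 9*((Z + P) + 882) = 54 + 9*((P + Z) + 882) = 54 + 9*(882 + P + Z) = 54 + (7938 + 9*P + 9*Z) = 7992 + 9*P + 9*Z)
1/(G(a(-8) - 47, y) + u(700, -234)) = 1/((7992 + 9*(-3/193) + 9*((-10 - 8) - 47)) - 234) = 1/((7992 - 27/193 + 9*(-18 - 47)) - 234) = 1/((7992 - 27/193 + 9*(-65)) - 234) = 1/((7992 - 27/193 - 585) - 234) = 1/(1429524/193 - 234) = 1/(1384362/193) = 193/1384362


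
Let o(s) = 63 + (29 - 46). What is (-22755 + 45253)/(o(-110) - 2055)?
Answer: -3214/287 ≈ -11.199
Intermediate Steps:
o(s) = 46 (o(s) = 63 - 17 = 46)
(-22755 + 45253)/(o(-110) - 2055) = (-22755 + 45253)/(46 - 2055) = 22498/(-2009) = 22498*(-1/2009) = -3214/287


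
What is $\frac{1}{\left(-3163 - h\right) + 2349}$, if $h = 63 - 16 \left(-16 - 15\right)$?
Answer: $- \frac{1}{1373} \approx -0.00072833$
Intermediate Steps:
$h = 559$ ($h = 63 - 16 \left(-31\right) = 63 - -496 = 63 + 496 = 559$)
$\frac{1}{\left(-3163 - h\right) + 2349} = \frac{1}{\left(-3163 - 559\right) + 2349} = \frac{1}{-3722 + 2349} = \frac{1}{-1373} = - \frac{1}{1373}$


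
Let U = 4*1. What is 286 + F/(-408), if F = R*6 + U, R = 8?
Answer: 29159/102 ≈ 285.87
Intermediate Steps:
U = 4
F = 52 (F = 8*6 + 4 = 48 + 4 = 52)
286 + F/(-408) = 286 + 52/(-408) = 286 + 52*(-1/408) = 286 - 13/102 = 29159/102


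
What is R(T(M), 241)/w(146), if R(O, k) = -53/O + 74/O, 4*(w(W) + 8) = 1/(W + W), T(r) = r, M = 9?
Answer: -8176/28029 ≈ -0.29170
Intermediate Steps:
w(W) = -8 + 1/(8*W) (w(W) = -8 + 1/(4*(W + W)) = -8 + 1/(4*((2*W))) = -8 + (1/(2*W))/4 = -8 + 1/(8*W))
R(O, k) = 21/O
R(T(M), 241)/w(146) = (21/9)/(-8 + (⅛)/146) = (21*(⅑))/(-8 + (⅛)*(1/146)) = 7/(3*(-8 + 1/1168)) = 7/(3*(-9343/1168)) = (7/3)*(-1168/9343) = -8176/28029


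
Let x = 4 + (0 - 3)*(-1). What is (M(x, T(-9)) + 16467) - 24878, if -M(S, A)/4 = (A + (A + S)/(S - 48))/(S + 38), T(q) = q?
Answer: -15516827/1845 ≈ -8410.2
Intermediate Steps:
x = 7 (x = 4 - 3*(-1) = 4 + 3 = 7)
M(S, A) = -4*(A + (A + S)/(-48 + S))/(38 + S) (M(S, A) = -4*(A + (A + S)/(S - 48))/(S + 38) = -4*(A + (A + S)/(-48 + S))/(38 + S))
(M(x, T(-9)) + 16467) - 24878 = (4*(7 - 47*(-9) - 9*7)/(1824 - 1*7² + 10*7) + 16467) - 24878 = (4*(7 + 423 - 63)/(1824 - 1*49 + 70) + 16467) - 24878 = (4*367/(1824 - 49 + 70) + 16467) - 24878 = (4*367/1845 + 16467) - 24878 = (4*(1/1845)*367 + 16467) - 24878 = (1468/1845 + 16467) - 24878 = 30383083/1845 - 24878 = -15516827/1845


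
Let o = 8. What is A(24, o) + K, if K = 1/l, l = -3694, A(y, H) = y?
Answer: 88655/3694 ≈ 24.000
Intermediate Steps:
K = -1/3694 (K = 1/(-3694) = -1/3694 ≈ -0.00027071)
A(24, o) + K = 24 - 1/3694 = 88655/3694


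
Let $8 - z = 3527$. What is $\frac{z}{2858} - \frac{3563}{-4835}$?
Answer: $- \frac{6831311}{13818430} \approx -0.49436$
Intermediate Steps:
$z = -3519$ ($z = 8 - 3527 = -3519$)
$\frac{z}{2858} - \frac{3563}{-4835} = - \frac{3519}{2858} - \frac{3563}{-4835} = \left(-3519\right) \frac{1}{2858} - - \frac{3563}{4835} = - \frac{3519}{2858} + \frac{3563}{4835} = - \frac{6831311}{13818430}$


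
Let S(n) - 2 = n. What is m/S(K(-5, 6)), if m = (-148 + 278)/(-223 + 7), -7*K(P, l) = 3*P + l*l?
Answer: 65/108 ≈ 0.60185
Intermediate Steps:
K(P, l) = -3*P/7 - l**2/7 (K(P, l) = -(3*P + l*l)/7 = -(3*P + l**2)/7 = -(l**2 + 3*P)/7 = -3*P/7 - l**2/7)
S(n) = 2 + n
m = -65/108 (m = 130/(-216) = 130*(-1/216) = -65/108 ≈ -0.60185)
m/S(K(-5, 6)) = -65/(108*(2 + (-3/7*(-5) - 1/7*6**2))) = -65/(108*(2 + (15/7 - 1/7*36))) = -65/(108*(2 + (15/7 - 36/7))) = -65/(108*(2 - 3)) = -65/108/(-1) = -65/108*(-1) = 65/108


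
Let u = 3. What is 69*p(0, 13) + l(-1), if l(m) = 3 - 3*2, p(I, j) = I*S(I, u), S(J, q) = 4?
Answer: -3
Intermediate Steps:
p(I, j) = 4*I (p(I, j) = I*4 = 4*I)
l(m) = -3 (l(m) = 3 - 6 = -3)
69*p(0, 13) + l(-1) = 69*(4*0) - 3 = 69*0 - 3 = 0 - 3 = -3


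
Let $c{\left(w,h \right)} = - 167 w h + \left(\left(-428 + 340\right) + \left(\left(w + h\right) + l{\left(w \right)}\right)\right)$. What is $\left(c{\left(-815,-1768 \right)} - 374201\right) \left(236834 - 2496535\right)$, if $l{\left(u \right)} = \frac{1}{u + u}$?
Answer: $\frac{887717062814626261}{1630} \approx 5.4461 \cdot 10^{14}$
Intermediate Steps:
$l{\left(u \right)} = \frac{1}{2 u}$
$c{\left(w,h \right)} = -88 + h + w + \frac{1}{2 w} - 167 h w$ ($c{\left(w,h \right)} = - 167 w h + \left(\left(-428 + 340\right) + \left(\left(w + h\right) + \frac{1}{2 w}\right)\right) = - 167 h w - \left(88 - h - w - \frac{1}{2 w}\right) = - 167 h w + \left(-88 + h + w + \frac{1}{2 w}\right) = -88 + h + w + \frac{1}{2 w} - 167 h w$)
$\left(c{\left(-815,-1768 \right)} - 374201\right) \left(236834 - 2496535\right) = \left(\left(-88 - 1768 - 815 + \frac{1}{2 \left(-815\right)} - \left(-295256\right) \left(-815\right)\right) - 374201\right) \left(236834 - 2496535\right) = \left(\left(-88 - 1768 - 815 + \frac{1}{2} \left(- \frac{1}{815}\right) - 240633640\right) - 374201\right) \left(-2259701\right) = \left(\left(-88 - 1768 - 815 - \frac{1}{1630} - 240633640\right) - 374201\right) \left(-2259701\right) = \left(- \frac{392237186931}{1630} - 374201\right) \left(-2259701\right) = \left(- \frac{392847134561}{1630}\right) \left(-2259701\right) = \frac{887717062814626261}{1630}$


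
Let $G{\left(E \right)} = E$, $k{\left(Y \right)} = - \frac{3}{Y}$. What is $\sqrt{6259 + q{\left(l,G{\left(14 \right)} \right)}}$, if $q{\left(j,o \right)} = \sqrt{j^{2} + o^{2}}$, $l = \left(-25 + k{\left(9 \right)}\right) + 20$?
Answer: $\frac{\sqrt{56331 + 6 \sqrt{505}}}{3} \approx 79.208$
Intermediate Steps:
$l = - \frac{16}{3}$ ($l = \left(-25 - \frac{3}{9}\right) + 20 = \left(-25 - \frac{1}{3}\right) + 20 = - \frac{76}{3} + 20 = - \frac{16}{3} \approx -5.3333$)
$\sqrt{6259 + q{\left(l,G{\left(14 \right)} \right)}} = \sqrt{6259 + \sqrt{\left(- \frac{16}{3}\right)^{2} + 14^{2}}} = \sqrt{6259 + \sqrt{\frac{256}{9} + 196}} = \sqrt{6259 + \sqrt{\frac{2020}{9}}} = \sqrt{6259 + \frac{2 \sqrt{505}}{3}}$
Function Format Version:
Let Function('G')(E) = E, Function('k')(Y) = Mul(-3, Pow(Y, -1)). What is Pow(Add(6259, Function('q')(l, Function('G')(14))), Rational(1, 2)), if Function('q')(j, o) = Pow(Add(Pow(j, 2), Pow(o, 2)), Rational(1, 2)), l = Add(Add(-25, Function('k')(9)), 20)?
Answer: Mul(Rational(1, 3), Pow(Add(56331, Mul(6, Pow(505, Rational(1, 2)))), Rational(1, 2))) ≈ 79.208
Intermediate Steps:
l = Rational(-16, 3) (l = Add(Add(-25, Mul(-3, Pow(9, -1))), 20) = Add(Add(-25, Mul(-3, Rational(1, 9))), 20) = Add(Add(-25, Rational(-1, 3)), 20) = Add(Rational(-76, 3), 20) = Rational(-16, 3) ≈ -5.3333)
Pow(Add(6259, Function('q')(l, Function('G')(14))), Rational(1, 2)) = Pow(Add(6259, Pow(Add(Pow(Rational(-16, 3), 2), Pow(14, 2)), Rational(1, 2))), Rational(1, 2)) = Pow(Add(6259, Pow(Add(Rational(256, 9), 196), Rational(1, 2))), Rational(1, 2)) = Pow(Add(6259, Pow(Rational(2020, 9), Rational(1, 2))), Rational(1, 2)) = Pow(Add(6259, Mul(Rational(2, 3), Pow(505, Rational(1, 2)))), Rational(1, 2))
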